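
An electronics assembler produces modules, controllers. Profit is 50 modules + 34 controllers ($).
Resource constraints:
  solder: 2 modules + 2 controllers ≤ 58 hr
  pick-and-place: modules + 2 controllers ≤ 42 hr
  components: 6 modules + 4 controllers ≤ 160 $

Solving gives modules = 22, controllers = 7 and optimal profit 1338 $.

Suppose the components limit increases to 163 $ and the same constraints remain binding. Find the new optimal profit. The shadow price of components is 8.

1362

Δb = 3, so new z* = 1338 + (8)·(3) = 1338 + 24 = 1362.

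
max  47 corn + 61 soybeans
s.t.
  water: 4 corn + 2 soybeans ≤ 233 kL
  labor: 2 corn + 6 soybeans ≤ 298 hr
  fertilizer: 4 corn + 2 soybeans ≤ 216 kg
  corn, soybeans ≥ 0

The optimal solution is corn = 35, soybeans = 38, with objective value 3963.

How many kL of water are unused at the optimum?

water used = 4·35 + 2·38 = 216; slack = 233 − 216 = 17.

17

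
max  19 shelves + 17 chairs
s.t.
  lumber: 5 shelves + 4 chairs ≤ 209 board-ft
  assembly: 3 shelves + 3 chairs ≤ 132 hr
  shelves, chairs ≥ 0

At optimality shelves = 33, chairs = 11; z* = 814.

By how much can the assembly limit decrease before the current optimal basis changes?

Binding constraints: lumber, assembly. The basis is B = [[5,4],[3,3]] with det 3.
Per unit decrease in assembly, x* moves by d = (1.3333, -1.6667).
The basis stays optimal until chairs reaches 0; allowable decrease = 6.6 hr.

6.6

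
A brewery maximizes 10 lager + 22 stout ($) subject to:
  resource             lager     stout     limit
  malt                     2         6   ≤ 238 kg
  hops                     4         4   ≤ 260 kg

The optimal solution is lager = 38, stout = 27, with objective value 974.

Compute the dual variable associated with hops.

At the optimum: malt uses 238 of 238 (binding); hops uses 260 of 260 (binding).
The binding rows give the dual system: 2·y_malt + 4·y_hops = 10 and 6·y_malt + 4·y_hops = 22.
Solving: y_malt = 3, y_hops = 1.
Shadow price of hops = 1.

1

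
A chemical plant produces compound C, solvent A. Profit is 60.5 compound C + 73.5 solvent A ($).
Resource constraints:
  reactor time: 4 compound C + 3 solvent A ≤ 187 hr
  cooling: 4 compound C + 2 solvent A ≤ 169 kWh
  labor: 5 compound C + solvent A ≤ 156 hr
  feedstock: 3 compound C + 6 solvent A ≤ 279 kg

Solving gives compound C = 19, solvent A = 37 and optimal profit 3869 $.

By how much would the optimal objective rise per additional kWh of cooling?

Binding: reactor time and feedstock. Non-binding: cooling (19 unused), labor (24 unused).
By complementary slackness, y = 0 for the non-binding constraints.
From A_Bᵀ y = c: 4·y_reactor time + 3·y_feedstock = 60.5; 3·y_reactor time + 6·y_feedstock = 73.5.
Solving: y_reactor time = 9.5, y_feedstock = 7.5.
Shadow price of cooling = 0.

0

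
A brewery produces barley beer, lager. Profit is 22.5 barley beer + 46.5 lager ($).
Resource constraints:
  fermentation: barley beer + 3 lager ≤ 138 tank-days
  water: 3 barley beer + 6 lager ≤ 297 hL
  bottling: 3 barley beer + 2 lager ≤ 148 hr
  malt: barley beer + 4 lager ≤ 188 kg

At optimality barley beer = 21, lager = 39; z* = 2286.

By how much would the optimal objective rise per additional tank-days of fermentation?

1.5

Check each constraint at x*: fermentation 138/138 (tight); water 297/297 (tight); bottling 141/148 (slack 7); malt 177/188 (slack 11).
Since bottling, malt are not tight, their duals are 0.
Dual feasibility on the basic columns requires 1·y_fermentation + 3·y_water = 22.5, 3·y_fermentation + 6·y_water = 46.5.
Solving: y_fermentation = 1.5, y_water = 7.
Shadow price of fermentation = 1.5.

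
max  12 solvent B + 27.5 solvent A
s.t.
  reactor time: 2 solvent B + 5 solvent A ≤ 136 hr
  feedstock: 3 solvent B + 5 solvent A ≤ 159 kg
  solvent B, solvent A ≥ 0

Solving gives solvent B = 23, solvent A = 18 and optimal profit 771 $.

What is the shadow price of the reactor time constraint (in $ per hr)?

Both reactor time and feedstock are binding at x*.
Dual feasibility on the basic columns requires 2·y_reactor time + 3·y_feedstock = 12, 5·y_reactor time + 5·y_feedstock = 27.5.
Solving: y_reactor time = 4.5, y_feedstock = 1.
Shadow price of reactor time = 4.5.

4.5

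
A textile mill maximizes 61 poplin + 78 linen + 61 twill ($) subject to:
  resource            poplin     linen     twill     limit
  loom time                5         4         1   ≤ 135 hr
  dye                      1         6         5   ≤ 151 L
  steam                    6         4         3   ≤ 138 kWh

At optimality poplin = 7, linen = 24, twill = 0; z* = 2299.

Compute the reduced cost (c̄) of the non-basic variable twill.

Check each constraint at x*: loom time 131/135 (slack 4); dye 151/151 (tight); steam 138/138 (tight).
By complementary slackness, y = 0 for the non-binding constraint.
The binding rows give the dual system: 1·y_dye + 6·y_steam = 61 and 6·y_dye + 4·y_steam = 78.
→ y_dye = 7 and y_steam = 9.
Reduced cost of twill: c₃ − yᵀa₃ = 61 − (7·5 + 9·3) = 61 − 62 = -1.

-1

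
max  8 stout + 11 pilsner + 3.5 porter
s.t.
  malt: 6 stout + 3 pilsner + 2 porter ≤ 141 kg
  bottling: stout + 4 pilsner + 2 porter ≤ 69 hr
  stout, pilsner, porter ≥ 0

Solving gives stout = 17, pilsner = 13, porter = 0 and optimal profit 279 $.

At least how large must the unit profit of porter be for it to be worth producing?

Both malt and bottling are binding at x*.
From A_Bᵀ y = c: 6·y_malt + 1·y_bottling = 8; 3·y_malt + 4·y_bottling = 11.
Solving: y_malt = 1, y_bottling = 2.
porter enters the basis when its profit ≥ yᵀa₃ = 1·2 + 2·2 = 6.

6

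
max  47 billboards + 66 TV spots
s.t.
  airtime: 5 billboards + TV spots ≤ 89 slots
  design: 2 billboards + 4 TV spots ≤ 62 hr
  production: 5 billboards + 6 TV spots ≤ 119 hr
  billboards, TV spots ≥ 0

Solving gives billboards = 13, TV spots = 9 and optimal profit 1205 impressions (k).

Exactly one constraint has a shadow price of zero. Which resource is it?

airtime: 74/89 (slack 15)
design: 62/62 (binding)
production: 119/119 (binding)
By complementary slackness, a constraint with positive slack has shadow price 0 → airtime.

airtime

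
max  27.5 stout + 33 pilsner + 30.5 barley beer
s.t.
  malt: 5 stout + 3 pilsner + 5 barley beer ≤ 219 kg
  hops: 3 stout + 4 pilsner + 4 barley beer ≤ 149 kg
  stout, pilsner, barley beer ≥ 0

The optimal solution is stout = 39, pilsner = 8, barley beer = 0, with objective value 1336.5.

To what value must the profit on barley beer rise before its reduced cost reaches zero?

At the optimum: malt uses 219 of 219 (binding); hops uses 149 of 149 (binding).
Dual feasibility on the basic columns requires 5·y_malt + 3·y_hops = 27.5, 3·y_malt + 4·y_hops = 33.
→ y_malt = 1 and y_hops = 7.5.
barley beer enters the basis when its profit ≥ yᵀa₃ = 1·5 + 7.5·4 = 35.

35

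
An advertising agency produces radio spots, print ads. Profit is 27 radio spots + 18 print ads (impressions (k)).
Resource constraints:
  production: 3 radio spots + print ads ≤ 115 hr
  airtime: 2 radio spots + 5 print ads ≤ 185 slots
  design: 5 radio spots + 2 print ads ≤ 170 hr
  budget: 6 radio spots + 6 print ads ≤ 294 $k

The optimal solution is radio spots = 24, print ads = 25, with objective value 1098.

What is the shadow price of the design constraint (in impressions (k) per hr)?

Check each constraint at x*: production 97/115 (slack 18); airtime 173/185 (slack 12); design 170/170 (tight); budget 294/294 (tight).
By complementary slackness, y = 0 for the non-binding constraints.
Dual feasibility on the basic columns requires 5·y_design + 6·y_budget = 27, 2·y_design + 6·y_budget = 18.
→ y_design = 3 and y_budget = 2.
Shadow price of design = 3.

3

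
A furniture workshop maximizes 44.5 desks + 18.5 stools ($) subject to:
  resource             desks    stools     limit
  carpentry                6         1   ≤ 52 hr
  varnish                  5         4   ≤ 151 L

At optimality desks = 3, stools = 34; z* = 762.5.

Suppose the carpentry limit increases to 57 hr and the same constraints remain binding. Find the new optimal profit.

Check each constraint at x*: carpentry 52/52 (tight); varnish 151/151 (tight).
The binding rows give the dual system: 6·y_carpentry + 5·y_varnish = 44.5 and 1·y_carpentry + 4·y_varnish = 18.5.
This yields shadow prices y_carpentry = 4.5, y_varnish = 3.5.
Δz = y_carpentry·Δb = 4.5 × (5) = 22.5, so new z* = 762.5 + 22.5 = 785.

785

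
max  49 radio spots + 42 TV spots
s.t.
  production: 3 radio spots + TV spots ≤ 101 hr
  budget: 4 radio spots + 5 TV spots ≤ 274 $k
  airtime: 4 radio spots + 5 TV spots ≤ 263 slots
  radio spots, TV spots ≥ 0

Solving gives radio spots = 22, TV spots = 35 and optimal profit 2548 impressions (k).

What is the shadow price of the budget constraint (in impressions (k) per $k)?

0

At the optimum: production uses 101 of 101 (binding); budget uses 263 of 274 (slack = 11); airtime uses 263 of 263 (binding).
By complementary slackness, y = 0 for the non-binding constraint.
From A_Bᵀ y = c: 3·y_production + 4·y_airtime = 49; 1·y_production + 5·y_airtime = 42.
Solving: y_production = 7, y_airtime = 7.
Shadow price of budget = 0.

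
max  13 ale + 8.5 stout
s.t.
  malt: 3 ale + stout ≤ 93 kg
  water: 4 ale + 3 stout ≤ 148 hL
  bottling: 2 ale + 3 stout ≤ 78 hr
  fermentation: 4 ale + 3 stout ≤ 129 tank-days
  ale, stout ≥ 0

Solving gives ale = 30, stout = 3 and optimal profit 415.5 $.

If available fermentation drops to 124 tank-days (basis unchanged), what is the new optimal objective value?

403

At the optimum: malt uses 93 of 93 (binding); water uses 129 of 148 (slack = 19); bottling uses 69 of 78 (slack = 9); fermentation uses 129 of 129 (binding).
Slack constraints have shadow price 0 (complementary slackness).
From A_Bᵀ y = c: 3·y_malt + 4·y_fermentation = 13; 1·y_malt + 3·y_fermentation = 8.5.
Solving: y_malt = 1, y_fermentation = 2.5.
Δz = y_fermentation·Δb = 2.5 × (-5) = -12.5, so new z* = 415.5 − 12.5 = 403.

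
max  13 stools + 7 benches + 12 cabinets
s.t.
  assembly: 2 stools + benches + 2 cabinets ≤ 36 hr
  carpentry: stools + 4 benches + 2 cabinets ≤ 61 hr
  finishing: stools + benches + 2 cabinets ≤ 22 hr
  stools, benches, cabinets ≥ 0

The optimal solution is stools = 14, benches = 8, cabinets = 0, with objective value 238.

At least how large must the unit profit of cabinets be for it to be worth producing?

14

At the optimum: assembly uses 36 of 36 (binding); carpentry uses 46 of 61 (slack = 15); finishing uses 22 of 22 (binding).
Slack constraints have shadow price 0 (complementary slackness).
From A_Bᵀ y = c: 2·y_assembly + 1·y_finishing = 13; 1·y_assembly + 1·y_finishing = 7.
→ y_assembly = 6 and y_finishing = 1.
cabinets enters the basis when its profit ≥ yᵀa₃ = 6·2 + 1·2 = 14.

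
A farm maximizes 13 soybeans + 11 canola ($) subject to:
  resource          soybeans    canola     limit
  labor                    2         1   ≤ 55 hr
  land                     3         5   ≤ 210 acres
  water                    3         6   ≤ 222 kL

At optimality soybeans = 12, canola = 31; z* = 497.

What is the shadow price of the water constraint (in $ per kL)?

1

Binding: labor and water. Non-binding: land (19 unused).
Slack constraints have shadow price 0 (complementary slackness).
Dual feasibility on the basic columns requires 2·y_labor + 3·y_water = 13, 1·y_labor + 6·y_water = 11.
Solving: y_labor = 5, y_water = 1.
Shadow price of water = 1.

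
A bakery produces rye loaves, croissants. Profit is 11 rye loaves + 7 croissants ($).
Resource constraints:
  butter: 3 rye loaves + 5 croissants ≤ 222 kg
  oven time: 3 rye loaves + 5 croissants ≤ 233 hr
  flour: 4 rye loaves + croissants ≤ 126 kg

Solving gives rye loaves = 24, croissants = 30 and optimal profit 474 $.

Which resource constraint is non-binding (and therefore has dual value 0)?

oven time

butter: 222/222 (binding)
oven time: 222/233 (slack 11)
flour: 126/126 (binding)
By complementary slackness, a constraint with positive slack has shadow price 0 → oven time.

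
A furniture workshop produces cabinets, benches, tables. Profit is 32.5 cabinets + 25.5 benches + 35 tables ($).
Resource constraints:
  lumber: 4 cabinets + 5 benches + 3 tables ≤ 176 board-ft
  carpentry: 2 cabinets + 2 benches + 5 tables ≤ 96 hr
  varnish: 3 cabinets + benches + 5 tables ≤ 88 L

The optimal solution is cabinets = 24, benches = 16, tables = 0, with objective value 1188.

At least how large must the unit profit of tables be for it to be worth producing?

39.5

Check each constraint at x*: lumber 176/176 (tight); carpentry 80/96 (slack 16); varnish 88/88 (tight).
Slack constraints have shadow price 0 (complementary slackness).
The binding rows give the dual system: 4·y_lumber + 3·y_varnish = 32.5 and 5·y_lumber + 1·y_varnish = 25.5.
→ y_lumber = 4 and y_varnish = 5.5.
tables enters the basis when its profit ≥ yᵀa₃ = 4·3 + 5.5·5 = 39.5.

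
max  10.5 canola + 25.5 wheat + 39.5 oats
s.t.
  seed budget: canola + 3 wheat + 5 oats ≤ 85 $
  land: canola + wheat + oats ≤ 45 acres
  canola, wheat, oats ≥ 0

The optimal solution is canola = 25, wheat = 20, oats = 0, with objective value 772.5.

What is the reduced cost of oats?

Both seed budget and land are binding at x*.
From A_Bᵀ y = c: 1·y_seed budget + 1·y_land = 10.5; 3·y_seed budget + 1·y_land = 25.5.
→ y_seed budget = 7.5 and y_land = 3.
Reduced cost of oats: c₃ − yᵀa₃ = 39.5 − (7.5·5 + 3·1) = 39.5 − 40.5 = -1.

-1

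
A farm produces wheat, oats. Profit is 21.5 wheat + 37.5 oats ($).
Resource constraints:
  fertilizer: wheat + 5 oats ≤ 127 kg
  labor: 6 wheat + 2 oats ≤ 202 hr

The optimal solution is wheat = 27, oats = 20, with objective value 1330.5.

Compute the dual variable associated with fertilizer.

Both fertilizer and labor are binding at x*.
The binding rows give the dual system: 1·y_fertilizer + 6·y_labor = 21.5 and 5·y_fertilizer + 2·y_labor = 37.5.
This yields shadow prices y_fertilizer = 6.5, y_labor = 2.5.
Shadow price of fertilizer = 6.5.

6.5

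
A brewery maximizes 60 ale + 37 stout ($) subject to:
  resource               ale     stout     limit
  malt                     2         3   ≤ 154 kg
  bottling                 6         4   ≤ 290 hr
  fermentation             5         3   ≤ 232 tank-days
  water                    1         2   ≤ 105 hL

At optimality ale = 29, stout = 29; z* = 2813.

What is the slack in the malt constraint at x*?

9

malt used = 2·29 + 3·29 = 145; slack = 154 − 145 = 9.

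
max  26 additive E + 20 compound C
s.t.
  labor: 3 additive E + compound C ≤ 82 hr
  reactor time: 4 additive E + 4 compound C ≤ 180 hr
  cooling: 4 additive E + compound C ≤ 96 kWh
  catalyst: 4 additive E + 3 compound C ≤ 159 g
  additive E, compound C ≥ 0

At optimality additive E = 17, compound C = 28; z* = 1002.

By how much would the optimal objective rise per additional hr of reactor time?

Check each constraint at x*: labor 79/82 (slack 3); reactor time 180/180 (tight); cooling 96/96 (tight); catalyst 152/159 (slack 7).
Slack constraints have shadow price 0 (complementary slackness).
Dual feasibility on the basic columns requires 4·y_reactor time + 4·y_cooling = 26, 4·y_reactor time + 1·y_cooling = 20.
Solving: y_reactor time = 4.5, y_cooling = 2.
Shadow price of reactor time = 4.5.

4.5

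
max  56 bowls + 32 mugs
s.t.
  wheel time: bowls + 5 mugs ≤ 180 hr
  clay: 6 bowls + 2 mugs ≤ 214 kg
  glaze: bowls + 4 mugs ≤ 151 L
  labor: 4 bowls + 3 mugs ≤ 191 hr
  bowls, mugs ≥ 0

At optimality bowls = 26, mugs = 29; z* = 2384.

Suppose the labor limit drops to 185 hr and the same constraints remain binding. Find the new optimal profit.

2336

Binding: clay and labor. Non-binding: wheel time (9 unused), glaze (9 unused).
By complementary slackness, y = 0 for the non-binding constraints.
The binding rows give the dual system: 6·y_clay + 4·y_labor = 56 and 2·y_clay + 3·y_labor = 32.
Solving: y_clay = 4, y_labor = 8.
Δz = y_labor·Δb = 8 × (-6) = -48, so new z* = 2384 − 48 = 2336.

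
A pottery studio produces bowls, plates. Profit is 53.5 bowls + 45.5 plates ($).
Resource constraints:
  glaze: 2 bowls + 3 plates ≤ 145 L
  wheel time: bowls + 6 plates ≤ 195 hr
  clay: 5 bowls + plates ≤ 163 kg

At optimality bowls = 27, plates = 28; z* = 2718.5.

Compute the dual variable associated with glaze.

At the optimum: glaze uses 138 of 145 (slack = 7); wheel time uses 195 of 195 (binding); clay uses 163 of 163 (binding).
By complementary slackness, y = 0 for the non-binding constraint.
The binding rows give the dual system: 1·y_wheel time + 5·y_clay = 53.5 and 6·y_wheel time + 1·y_clay = 45.5.
→ y_wheel time = 6 and y_clay = 9.5.
Shadow price of glaze = 0.

0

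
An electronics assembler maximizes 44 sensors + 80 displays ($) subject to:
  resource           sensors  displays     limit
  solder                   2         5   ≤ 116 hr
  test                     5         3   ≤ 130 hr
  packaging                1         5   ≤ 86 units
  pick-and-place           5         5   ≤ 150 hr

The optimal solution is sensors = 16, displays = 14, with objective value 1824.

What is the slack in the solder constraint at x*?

solder used = 2·16 + 5·14 = 102; slack = 116 − 102 = 14.

14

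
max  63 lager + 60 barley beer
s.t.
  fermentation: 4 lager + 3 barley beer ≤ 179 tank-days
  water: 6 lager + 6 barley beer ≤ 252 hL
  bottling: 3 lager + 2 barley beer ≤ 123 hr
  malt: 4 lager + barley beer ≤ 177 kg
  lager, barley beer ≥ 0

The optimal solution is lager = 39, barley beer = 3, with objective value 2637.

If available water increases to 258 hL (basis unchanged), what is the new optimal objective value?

2691

Binding: water and bottling. Non-binding: fermentation (14 unused), malt (18 unused).
Since fermentation, malt are not tight, their duals are 0.
The binding rows give the dual system: 6·y_water + 3·y_bottling = 63 and 6·y_water + 2·y_bottling = 60.
Solving: y_water = 9, y_bottling = 3.
Δz = y_water·Δb = 9 × (6) = 54, so new z* = 2637 + 54 = 2691.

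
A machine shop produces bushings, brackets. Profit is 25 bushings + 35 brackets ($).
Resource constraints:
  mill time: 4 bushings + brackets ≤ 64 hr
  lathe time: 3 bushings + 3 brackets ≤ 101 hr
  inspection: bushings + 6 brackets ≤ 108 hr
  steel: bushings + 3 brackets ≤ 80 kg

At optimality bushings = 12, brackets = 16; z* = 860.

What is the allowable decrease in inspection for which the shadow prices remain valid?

92

Binding constraints: mill time, inspection. The basis is B = [[4,1],[1,6]] with det 23.
Per unit decrease in inspection, x* moves by d = (0.0435, -0.1739).
The basis stays optimal until brackets reaches 0; allowable decrease = 92 hr.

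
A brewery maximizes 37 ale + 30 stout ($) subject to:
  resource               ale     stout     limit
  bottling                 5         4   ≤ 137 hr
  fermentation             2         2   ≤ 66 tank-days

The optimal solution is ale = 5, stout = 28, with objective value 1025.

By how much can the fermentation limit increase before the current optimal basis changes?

Binding constraints: bottling, fermentation. The basis is B = [[5,4],[2,2]] with det 2.
Per unit increase in fermentation, x* moves by d = (-2, 2.5).
The basis stays optimal until ale reaches 0; allowable increase = 2.5 tank-days.

2.5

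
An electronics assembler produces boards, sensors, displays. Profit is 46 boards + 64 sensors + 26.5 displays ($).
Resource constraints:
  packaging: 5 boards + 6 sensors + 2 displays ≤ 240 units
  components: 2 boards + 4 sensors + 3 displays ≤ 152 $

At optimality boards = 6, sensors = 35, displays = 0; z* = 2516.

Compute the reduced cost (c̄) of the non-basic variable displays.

At the optimum: packaging uses 240 of 240 (binding); components uses 152 of 152 (binding).
The binding rows give the dual system: 5·y_packaging + 2·y_components = 46 and 6·y_packaging + 4·y_components = 64.
This yields shadow prices y_packaging = 7, y_components = 5.5.
Reduced cost of displays: c₃ − yᵀa₃ = 26.5 − (7·2 + 5.5·3) = 26.5 − 30.5 = -4.

-4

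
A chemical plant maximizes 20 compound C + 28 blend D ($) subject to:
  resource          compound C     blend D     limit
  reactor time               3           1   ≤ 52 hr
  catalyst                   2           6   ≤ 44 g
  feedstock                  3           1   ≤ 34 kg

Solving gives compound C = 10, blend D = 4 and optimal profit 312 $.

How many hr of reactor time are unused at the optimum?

18

reactor time used = 3·10 + 1·4 = 34; slack = 52 − 34 = 18.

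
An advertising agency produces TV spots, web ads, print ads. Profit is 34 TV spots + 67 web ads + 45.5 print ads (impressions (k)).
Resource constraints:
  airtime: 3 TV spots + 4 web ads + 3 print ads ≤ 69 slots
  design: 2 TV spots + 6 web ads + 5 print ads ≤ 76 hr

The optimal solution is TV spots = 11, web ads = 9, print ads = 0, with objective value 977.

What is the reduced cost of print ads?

Both airtime and design are binding at x*.
From A_Bᵀ y = c: 3·y_airtime + 2·y_design = 34; 4·y_airtime + 6·y_design = 67.
Solving: y_airtime = 7, y_design = 6.5.
Reduced cost of print ads: c₃ − yᵀa₃ = 45.5 − (7·3 + 6.5·5) = 45.5 − 53.5 = -8.

-8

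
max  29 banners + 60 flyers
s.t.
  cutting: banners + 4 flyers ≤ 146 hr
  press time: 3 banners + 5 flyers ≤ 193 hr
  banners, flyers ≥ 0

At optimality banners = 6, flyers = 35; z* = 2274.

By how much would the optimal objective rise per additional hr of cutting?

Check each constraint at x*: cutting 146/146 (tight); press time 193/193 (tight).
From A_Bᵀ y = c: 1·y_cutting + 3·y_press time = 29; 4·y_cutting + 5·y_press time = 60.
This yields shadow prices y_cutting = 5, y_press time = 8.
Shadow price of cutting = 5.

5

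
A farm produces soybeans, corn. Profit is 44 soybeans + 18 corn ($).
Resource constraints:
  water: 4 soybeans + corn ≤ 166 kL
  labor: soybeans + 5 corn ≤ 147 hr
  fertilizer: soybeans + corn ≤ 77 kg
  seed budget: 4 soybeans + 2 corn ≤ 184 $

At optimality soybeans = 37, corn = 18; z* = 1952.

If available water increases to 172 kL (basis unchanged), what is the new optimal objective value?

Binding: water and seed budget. Non-binding: labor (20 unused), fertilizer (22 unused).
By complementary slackness, y = 0 for the non-binding constraints.
The binding rows give the dual system: 4·y_water + 4·y_seed budget = 44 and 1·y_water + 2·y_seed budget = 18.
→ y_water = 4 and y_seed budget = 7.
Δz = y_water·Δb = 4 × (6) = 24, so new z* = 1952 + 24 = 1976.

1976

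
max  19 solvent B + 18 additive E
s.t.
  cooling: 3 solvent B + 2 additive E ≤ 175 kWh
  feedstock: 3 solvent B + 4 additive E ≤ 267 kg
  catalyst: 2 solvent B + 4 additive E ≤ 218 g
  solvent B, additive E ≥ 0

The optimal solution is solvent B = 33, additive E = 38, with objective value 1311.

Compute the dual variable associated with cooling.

Binding: cooling and catalyst. Non-binding: feedstock (16 unused).
By complementary slackness, y = 0 for the non-binding constraint.
From A_Bᵀ y = c: 3·y_cooling + 2·y_catalyst = 19; 2·y_cooling + 4·y_catalyst = 18.
→ y_cooling = 5 and y_catalyst = 2.
Shadow price of cooling = 5.

5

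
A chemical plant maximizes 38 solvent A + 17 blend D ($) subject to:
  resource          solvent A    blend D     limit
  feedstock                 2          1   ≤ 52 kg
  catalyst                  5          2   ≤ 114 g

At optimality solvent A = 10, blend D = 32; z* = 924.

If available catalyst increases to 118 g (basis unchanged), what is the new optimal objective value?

Check each constraint at x*: feedstock 52/52 (tight); catalyst 114/114 (tight).
The binding rows give the dual system: 2·y_feedstock + 5·y_catalyst = 38 and 1·y_feedstock + 2·y_catalyst = 17.
This yields shadow prices y_feedstock = 9, y_catalyst = 4.
Δz = y_catalyst·Δb = 4 × (4) = 16, so new z* = 924 + 16 = 940.

940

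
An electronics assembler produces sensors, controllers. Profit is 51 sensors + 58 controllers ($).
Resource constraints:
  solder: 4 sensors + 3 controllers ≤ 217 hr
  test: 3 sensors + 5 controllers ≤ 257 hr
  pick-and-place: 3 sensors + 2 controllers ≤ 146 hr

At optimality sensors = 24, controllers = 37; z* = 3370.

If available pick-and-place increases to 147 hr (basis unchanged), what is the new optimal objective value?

Check each constraint at x*: solder 207/217 (slack 10); test 257/257 (tight); pick-and-place 146/146 (tight).
By complementary slackness, y = 0 for the non-binding constraint.
Dual feasibility on the basic columns requires 3·y_test + 3·y_pick-and-place = 51, 5·y_test + 2·y_pick-and-place = 58.
This yields shadow prices y_test = 8, y_pick-and-place = 9.
Δz = y_pick-and-place·Δb = 9 × (1) = 9, so new z* = 3370 + 9 = 3379.

3379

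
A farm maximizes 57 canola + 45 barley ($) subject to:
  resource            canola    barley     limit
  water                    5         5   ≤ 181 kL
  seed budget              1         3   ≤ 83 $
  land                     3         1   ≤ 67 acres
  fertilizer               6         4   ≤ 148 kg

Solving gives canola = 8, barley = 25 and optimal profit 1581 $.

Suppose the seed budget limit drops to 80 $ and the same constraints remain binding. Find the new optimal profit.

Check each constraint at x*: water 165/181 (slack 16); seed budget 83/83 (tight); land 49/67 (slack 18); fertilizer 148/148 (tight).
By complementary slackness, y = 0 for the non-binding constraints.
Dual feasibility on the basic columns requires 1·y_seed budget + 6·y_fertilizer = 57, 3·y_seed budget + 4·y_fertilizer = 45.
→ y_seed budget = 3 and y_fertilizer = 9.
Δz = y_seed budget·Δb = 3 × (-3) = -9, so new z* = 1581 − 9 = 1572.

1572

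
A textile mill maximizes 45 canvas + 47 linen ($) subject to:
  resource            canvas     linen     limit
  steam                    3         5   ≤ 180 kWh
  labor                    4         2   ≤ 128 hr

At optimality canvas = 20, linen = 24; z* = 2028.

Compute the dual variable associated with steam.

At the optimum: steam uses 180 of 180 (binding); labor uses 128 of 128 (binding).
The binding rows give the dual system: 3·y_steam + 4·y_labor = 45 and 5·y_steam + 2·y_labor = 47.
Solving: y_steam = 7, y_labor = 6.
Shadow price of steam = 7.

7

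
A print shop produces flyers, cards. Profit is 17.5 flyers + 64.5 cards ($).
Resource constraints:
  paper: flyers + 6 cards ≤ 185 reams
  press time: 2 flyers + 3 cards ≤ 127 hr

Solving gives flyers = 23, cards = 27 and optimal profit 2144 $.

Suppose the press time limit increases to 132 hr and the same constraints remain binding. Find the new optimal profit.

2166.5

At the optimum: paper uses 185 of 185 (binding); press time uses 127 of 127 (binding).
Dual feasibility on the basic columns requires 1·y_paper + 2·y_press time = 17.5, 6·y_paper + 3·y_press time = 64.5.
Solving: y_paper = 8.5, y_press time = 4.5.
Δz = y_press time·Δb = 4.5 × (5) = 22.5, so new z* = 2144 + 22.5 = 2166.5.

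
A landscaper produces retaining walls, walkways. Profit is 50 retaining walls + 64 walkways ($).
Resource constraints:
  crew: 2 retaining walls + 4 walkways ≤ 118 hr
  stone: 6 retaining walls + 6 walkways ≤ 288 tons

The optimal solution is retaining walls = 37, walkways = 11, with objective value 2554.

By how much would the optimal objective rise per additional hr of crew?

Check each constraint at x*: crew 118/118 (tight); stone 288/288 (tight).
The binding rows give the dual system: 2·y_crew + 6·y_stone = 50 and 4·y_crew + 6·y_stone = 64.
Solving: y_crew = 7, y_stone = 6.
Shadow price of crew = 7.

7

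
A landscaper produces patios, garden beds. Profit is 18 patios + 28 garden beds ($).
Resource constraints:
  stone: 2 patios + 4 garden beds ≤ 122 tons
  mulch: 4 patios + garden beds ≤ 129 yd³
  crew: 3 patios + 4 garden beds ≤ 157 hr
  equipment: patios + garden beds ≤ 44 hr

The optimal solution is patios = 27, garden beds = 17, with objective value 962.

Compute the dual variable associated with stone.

5

At the optimum: stone uses 122 of 122 (binding); mulch uses 125 of 129 (slack = 4); crew uses 149 of 157 (slack = 8); equipment uses 44 of 44 (binding).
Slack constraints have shadow price 0 (complementary slackness).
The binding rows give the dual system: 2·y_stone + 1·y_equipment = 18 and 4·y_stone + 1·y_equipment = 28.
Solving: y_stone = 5, y_equipment = 8.
Shadow price of stone = 5.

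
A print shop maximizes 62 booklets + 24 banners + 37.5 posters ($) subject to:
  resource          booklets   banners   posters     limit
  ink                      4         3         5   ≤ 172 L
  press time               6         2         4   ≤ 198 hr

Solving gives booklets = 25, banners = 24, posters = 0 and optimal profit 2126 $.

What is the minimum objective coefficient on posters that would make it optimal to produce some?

46

Both ink and press time are binding at x*.
Dual feasibility on the basic columns requires 4·y_ink + 6·y_press time = 62, 3·y_ink + 2·y_press time = 24.
Solving: y_ink = 2, y_press time = 9.
posters enters the basis when its profit ≥ yᵀa₃ = 2·5 + 9·4 = 46.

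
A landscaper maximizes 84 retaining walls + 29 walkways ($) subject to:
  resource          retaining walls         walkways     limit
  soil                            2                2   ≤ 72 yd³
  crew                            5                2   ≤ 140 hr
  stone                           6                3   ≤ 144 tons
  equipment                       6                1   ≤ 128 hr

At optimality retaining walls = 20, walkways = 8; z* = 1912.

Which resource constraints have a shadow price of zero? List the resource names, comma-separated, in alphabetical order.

crew, soil

soil: 56/72 (slack 16)
crew: 116/140 (slack 24)
stone: 144/144 (binding)
equipment: 128/128 (binding)
By complementary slackness, a constraint with positive slack has shadow price 0 → crew, soil.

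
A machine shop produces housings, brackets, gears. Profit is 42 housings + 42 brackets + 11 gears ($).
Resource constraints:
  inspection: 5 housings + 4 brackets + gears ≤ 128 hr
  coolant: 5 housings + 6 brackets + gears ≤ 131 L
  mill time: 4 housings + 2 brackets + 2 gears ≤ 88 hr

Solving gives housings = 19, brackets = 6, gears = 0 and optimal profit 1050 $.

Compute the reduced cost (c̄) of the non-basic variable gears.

Check each constraint at x*: inspection 119/128 (slack 9); coolant 131/131 (tight); mill time 88/88 (tight).
By complementary slackness, y = 0 for the non-binding constraint.
From A_Bᵀ y = c: 5·y_coolant + 4·y_mill time = 42; 6·y_coolant + 2·y_mill time = 42.
→ y_coolant = 6 and y_mill time = 3.
Reduced cost of gears: c₃ − yᵀa₃ = 11 − (6·1 + 3·2) = 11 − 12 = -1.

-1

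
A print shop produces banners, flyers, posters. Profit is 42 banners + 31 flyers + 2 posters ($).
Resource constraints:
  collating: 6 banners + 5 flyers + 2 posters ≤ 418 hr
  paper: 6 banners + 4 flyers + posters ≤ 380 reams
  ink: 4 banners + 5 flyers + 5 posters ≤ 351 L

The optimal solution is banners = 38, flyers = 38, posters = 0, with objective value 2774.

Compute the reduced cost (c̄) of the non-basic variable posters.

-8

Binding: collating and paper. Non-binding: ink (9 unused).
Since ink is not tight, its dual is 0.
The binding rows give the dual system: 6·y_collating + 6·y_paper = 42 and 5·y_collating + 4·y_paper = 31.
→ y_collating = 3 and y_paper = 4.
Reduced cost of posters: c₃ − yᵀa₃ = 2 − (3·2 + 4·1) = 2 − 10 = -8.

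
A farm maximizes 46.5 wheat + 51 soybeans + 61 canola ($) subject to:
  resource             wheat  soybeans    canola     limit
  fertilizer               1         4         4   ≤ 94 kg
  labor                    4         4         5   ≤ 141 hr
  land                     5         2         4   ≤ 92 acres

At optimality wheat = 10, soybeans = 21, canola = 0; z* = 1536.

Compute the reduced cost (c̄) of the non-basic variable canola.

Check each constraint at x*: fertilizer 94/94 (tight); labor 124/141 (slack 17); land 92/92 (tight).
Since labor is not tight, its dual is 0.
The binding rows give the dual system: 1·y_fertilizer + 5·y_land = 46.5 and 4·y_fertilizer + 2·y_land = 51.
→ y_fertilizer = 9 and y_land = 7.5.
Reduced cost of canola: c₃ − yᵀa₃ = 61 − (9·4 + 7.5·4) = 61 − 66 = -5.

-5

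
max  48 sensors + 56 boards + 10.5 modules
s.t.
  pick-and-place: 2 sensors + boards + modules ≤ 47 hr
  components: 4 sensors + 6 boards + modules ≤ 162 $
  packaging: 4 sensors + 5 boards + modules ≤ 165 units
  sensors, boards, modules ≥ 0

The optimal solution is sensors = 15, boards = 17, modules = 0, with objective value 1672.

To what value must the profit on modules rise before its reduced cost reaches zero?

At the optimum: pick-and-place uses 47 of 47 (binding); components uses 162 of 162 (binding); packaging uses 145 of 165 (slack = 20).
Slack constraints have shadow price 0 (complementary slackness).
From A_Bᵀ y = c: 2·y_pick-and-place + 4·y_components = 48; 1·y_pick-and-place + 6·y_components = 56.
This yields shadow prices y_pick-and-place = 8, y_components = 8.
modules enters the basis when its profit ≥ yᵀa₃ = 8·1 + 8·1 = 16.

16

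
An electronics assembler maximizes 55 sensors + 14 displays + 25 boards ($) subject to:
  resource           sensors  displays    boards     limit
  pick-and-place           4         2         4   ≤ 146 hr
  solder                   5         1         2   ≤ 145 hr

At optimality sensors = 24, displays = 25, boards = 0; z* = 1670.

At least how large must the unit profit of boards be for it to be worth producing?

Both pick-and-place and solder are binding at x*.
From A_Bᵀ y = c: 4·y_pick-and-place + 5·y_solder = 55; 2·y_pick-and-place + 1·y_solder = 14.
→ y_pick-and-place = 2.5 and y_solder = 9.
boards enters the basis when its profit ≥ yᵀa₃ = 2.5·4 + 9·2 = 28.

28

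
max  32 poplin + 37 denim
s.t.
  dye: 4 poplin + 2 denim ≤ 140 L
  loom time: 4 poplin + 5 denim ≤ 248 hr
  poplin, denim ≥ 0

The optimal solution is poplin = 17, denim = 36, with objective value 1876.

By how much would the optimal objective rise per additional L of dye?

At the optimum: dye uses 140 of 140 (binding); loom time uses 248 of 248 (binding).
Dual feasibility on the basic columns requires 4·y_dye + 4·y_loom time = 32, 2·y_dye + 5·y_loom time = 37.
Solving: y_dye = 1, y_loom time = 7.
Shadow price of dye = 1.

1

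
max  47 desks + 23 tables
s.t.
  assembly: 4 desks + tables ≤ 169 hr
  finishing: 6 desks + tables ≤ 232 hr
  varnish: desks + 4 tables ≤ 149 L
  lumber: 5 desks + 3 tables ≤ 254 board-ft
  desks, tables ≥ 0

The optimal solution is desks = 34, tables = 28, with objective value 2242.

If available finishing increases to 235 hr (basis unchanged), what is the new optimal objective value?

Check each constraint at x*: assembly 164/169 (slack 5); finishing 232/232 (tight); varnish 146/149 (slack 3); lumber 254/254 (tight).
By complementary slackness, y = 0 for the non-binding constraints.
Dual feasibility on the basic columns requires 6·y_finishing + 5·y_lumber = 47, 1·y_finishing + 3·y_lumber = 23.
This yields shadow prices y_finishing = 2, y_lumber = 7.
Δz = y_finishing·Δb = 2 × (3) = 6, so new z* = 2242 + 6 = 2248.

2248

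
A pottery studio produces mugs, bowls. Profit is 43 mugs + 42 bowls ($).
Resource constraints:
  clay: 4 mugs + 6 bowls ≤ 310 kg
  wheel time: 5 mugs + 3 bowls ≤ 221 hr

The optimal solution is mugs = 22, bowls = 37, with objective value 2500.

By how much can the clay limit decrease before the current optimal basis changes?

133.2

Binding constraints: clay, wheel time. The basis is B = [[4,6],[5,3]] with det -18.
Per unit decrease in clay, x* moves by d = (0.1667, -0.2778).
The basis stays optimal until bowls reaches 0; allowable decrease = 133.2 kg.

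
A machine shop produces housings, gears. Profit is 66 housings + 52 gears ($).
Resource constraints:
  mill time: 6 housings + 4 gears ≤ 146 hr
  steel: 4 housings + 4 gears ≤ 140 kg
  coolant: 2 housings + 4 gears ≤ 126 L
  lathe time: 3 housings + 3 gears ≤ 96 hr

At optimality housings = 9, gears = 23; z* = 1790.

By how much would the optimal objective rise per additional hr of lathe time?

At the optimum: mill time uses 146 of 146 (binding); steel uses 128 of 140 (slack = 12); coolant uses 110 of 126 (slack = 16); lathe time uses 96 of 96 (binding).
Slack constraints have shadow price 0 (complementary slackness).
The binding rows give the dual system: 6·y_mill time + 3·y_lathe time = 66 and 4·y_mill time + 3·y_lathe time = 52.
This yields shadow prices y_mill time = 7, y_lathe time = 8.
Shadow price of lathe time = 8.

8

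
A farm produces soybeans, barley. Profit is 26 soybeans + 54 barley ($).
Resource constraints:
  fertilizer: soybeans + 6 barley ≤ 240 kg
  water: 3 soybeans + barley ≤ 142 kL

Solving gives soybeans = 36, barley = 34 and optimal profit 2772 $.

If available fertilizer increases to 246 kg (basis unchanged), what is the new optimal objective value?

Check each constraint at x*: fertilizer 240/240 (tight); water 142/142 (tight).
From A_Bᵀ y = c: 1·y_fertilizer + 3·y_water = 26; 6·y_fertilizer + 1·y_water = 54.
Solving: y_fertilizer = 8, y_water = 6.
Δz = y_fertilizer·Δb = 8 × (6) = 48, so new z* = 2772 + 48 = 2820.

2820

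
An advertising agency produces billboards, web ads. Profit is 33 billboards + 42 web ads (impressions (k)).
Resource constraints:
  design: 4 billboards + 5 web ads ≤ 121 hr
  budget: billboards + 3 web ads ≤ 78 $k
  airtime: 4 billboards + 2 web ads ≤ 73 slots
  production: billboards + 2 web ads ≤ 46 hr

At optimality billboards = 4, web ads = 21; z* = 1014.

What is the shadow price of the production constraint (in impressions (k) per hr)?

1

Binding: design and production. Non-binding: budget (11 unused), airtime (15 unused).
Slack constraints have shadow price 0 (complementary slackness).
The binding rows give the dual system: 4·y_design + 1·y_production = 33 and 5·y_design + 2·y_production = 42.
This yields shadow prices y_design = 8, y_production = 1.
Shadow price of production = 1.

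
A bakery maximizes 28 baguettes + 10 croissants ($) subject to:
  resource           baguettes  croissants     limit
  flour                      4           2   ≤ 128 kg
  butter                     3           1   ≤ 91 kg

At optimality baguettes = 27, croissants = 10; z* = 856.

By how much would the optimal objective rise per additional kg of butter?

8

Both flour and butter are binding at x*.
The binding rows give the dual system: 4·y_flour + 3·y_butter = 28 and 2·y_flour + 1·y_butter = 10.
This yields shadow prices y_flour = 1, y_butter = 8.
Shadow price of butter = 8.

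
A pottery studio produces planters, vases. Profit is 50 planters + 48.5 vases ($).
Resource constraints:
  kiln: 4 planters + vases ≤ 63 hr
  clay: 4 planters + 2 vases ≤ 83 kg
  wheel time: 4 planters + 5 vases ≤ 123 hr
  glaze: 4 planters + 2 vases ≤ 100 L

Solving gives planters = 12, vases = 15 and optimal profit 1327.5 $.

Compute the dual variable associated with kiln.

3.5

Binding: kiln and wheel time. Non-binding: clay (5 unused), glaze (22 unused).
By complementary slackness, y = 0 for the non-binding constraints.
The binding rows give the dual system: 4·y_kiln + 4·y_wheel time = 50 and 1·y_kiln + 5·y_wheel time = 48.5.
This yields shadow prices y_kiln = 3.5, y_wheel time = 9.
Shadow price of kiln = 3.5.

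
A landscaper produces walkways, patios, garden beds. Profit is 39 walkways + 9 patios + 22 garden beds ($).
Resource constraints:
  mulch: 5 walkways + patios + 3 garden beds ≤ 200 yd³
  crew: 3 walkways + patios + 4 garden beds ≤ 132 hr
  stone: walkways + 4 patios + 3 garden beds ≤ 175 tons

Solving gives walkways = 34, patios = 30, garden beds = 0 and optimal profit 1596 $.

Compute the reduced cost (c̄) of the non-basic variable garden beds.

-8

Binding: mulch and crew. Non-binding: stone (21 unused).
By complementary slackness, y = 0 for the non-binding constraint.
Dual feasibility on the basic columns requires 5·y_mulch + 3·y_crew = 39, 1·y_mulch + 1·y_crew = 9.
Solving: y_mulch = 6, y_crew = 3.
Reduced cost of garden beds: c₃ − yᵀa₃ = 22 − (6·3 + 3·4) = 22 − 30 = -8.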